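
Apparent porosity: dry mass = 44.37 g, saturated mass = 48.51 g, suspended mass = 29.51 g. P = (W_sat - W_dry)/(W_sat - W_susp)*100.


P = (48.51 - 44.37) / (48.51 - 29.51) * 100 = 4.14 / 19.0 * 100 = 21.8%

21.8


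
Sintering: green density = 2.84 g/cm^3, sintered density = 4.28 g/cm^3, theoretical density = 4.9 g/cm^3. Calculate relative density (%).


Relative = 4.28 / 4.9 * 100 = 87.3%

87.3


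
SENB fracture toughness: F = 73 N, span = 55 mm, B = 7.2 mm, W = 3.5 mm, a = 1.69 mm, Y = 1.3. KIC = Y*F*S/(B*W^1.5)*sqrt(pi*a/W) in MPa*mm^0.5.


KIC = 1.3*73*55/(7.2*3.5^1.5)*sqrt(pi*1.69/3.5) = 136.36

136.36


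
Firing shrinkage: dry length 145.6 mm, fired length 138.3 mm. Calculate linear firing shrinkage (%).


FS = (145.6 - 138.3) / 145.6 * 100 = 5.01%

5.01


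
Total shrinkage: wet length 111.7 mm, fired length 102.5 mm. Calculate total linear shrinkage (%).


TS = (111.7 - 102.5) / 111.7 * 100 = 8.24%

8.24


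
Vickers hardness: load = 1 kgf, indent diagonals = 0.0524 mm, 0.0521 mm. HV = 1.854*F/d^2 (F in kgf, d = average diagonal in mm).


d_avg = (0.0524+0.0521)/2 = 0.05225 mm
HV = 1.854*1/0.05225^2 = 679

679


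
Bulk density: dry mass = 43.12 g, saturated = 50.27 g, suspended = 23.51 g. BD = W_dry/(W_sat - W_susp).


BD = 43.12 / (50.27 - 23.51) = 43.12 / 26.76 = 1.611 g/cm^3

1.611


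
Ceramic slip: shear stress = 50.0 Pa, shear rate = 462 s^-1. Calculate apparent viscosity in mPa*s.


eta = tau/gamma * 1000 = 50.0/462 * 1000 = 108.2 mPa*s

108.2


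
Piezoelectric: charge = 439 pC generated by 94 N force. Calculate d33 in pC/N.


d33 = 439 / 94 = 4.7 pC/N

4.7


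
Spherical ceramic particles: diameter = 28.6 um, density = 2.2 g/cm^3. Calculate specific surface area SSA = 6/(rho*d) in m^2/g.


SSA = 6 / (2.2 * 28.6) = 0.095 m^2/g

0.095


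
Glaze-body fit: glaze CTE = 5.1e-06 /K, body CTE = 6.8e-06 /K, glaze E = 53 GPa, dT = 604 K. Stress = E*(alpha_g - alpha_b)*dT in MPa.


Stress = 53*1000*(5.1e-06 - 6.8e-06)*604 = -54.4 MPa

-54.4


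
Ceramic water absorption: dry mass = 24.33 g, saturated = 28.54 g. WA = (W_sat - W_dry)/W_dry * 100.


WA = (28.54 - 24.33) / 24.33 * 100 = 17.3%

17.3


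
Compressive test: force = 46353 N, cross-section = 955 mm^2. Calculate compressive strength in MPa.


CS = 46353 / 955 = 48.5 MPa

48.5


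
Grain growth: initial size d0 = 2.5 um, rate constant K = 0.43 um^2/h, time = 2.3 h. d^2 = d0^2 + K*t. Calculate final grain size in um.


d^2 = 2.5^2 + 0.43*2.3 = 7.239
d = sqrt(7.239) = 2.69 um

2.69


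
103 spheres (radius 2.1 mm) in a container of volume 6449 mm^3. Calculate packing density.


V_sphere = 4/3*pi*2.1^3 = 38.7924 mm^3
Total V = 103*38.7924 = 3995.6172 mm^3
PD = 3995.6172 / 6449 = 0.62

0.62


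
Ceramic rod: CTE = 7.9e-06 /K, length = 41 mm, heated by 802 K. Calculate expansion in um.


dL = 7.9e-06 * 41 * 802 * 1000 = 259.768 um

259.768


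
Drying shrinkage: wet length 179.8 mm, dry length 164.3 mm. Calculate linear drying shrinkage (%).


DS = (179.8 - 164.3) / 179.8 * 100 = 8.62%

8.62


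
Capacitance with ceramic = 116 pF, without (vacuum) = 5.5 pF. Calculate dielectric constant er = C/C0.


er = 116 / 5.5 = 21.09

21.09


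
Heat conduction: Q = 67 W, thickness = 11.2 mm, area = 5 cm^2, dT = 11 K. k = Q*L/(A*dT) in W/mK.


k = 67*11.2/1000/(5/10000*11) = 136.44 W/mK

136.44


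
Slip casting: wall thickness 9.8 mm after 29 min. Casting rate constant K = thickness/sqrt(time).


K = 9.8 / sqrt(29) = 9.8 / 5.3852 = 1.82 mm/min^0.5

1.82


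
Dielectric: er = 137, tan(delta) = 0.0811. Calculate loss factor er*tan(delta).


Loss = 137 * 0.0811 = 11.111

11.111


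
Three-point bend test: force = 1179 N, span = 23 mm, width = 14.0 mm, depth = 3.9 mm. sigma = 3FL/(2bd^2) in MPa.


sigma = 3*1179*23/(2*14.0*3.9^2) = 191.0 MPa

191.0


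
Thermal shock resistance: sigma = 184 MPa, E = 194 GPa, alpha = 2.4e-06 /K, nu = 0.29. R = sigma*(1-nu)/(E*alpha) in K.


R = 184*(1-0.29)/(194*1000*2.4e-06) = 281 K

281


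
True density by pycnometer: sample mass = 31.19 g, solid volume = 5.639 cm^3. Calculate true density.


TD = 31.19 / 5.639 = 5.531 g/cm^3

5.531


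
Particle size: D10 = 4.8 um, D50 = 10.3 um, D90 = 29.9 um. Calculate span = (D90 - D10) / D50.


Span = (29.9 - 4.8) / 10.3 = 25.1 / 10.3 = 2.437

2.437


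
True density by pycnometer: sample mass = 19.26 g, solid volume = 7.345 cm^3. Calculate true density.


TD = 19.26 / 7.345 = 2.622 g/cm^3

2.622


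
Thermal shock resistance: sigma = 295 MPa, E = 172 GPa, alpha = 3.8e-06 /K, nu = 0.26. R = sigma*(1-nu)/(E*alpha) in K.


R = 295*(1-0.26)/(172*1000*3.8e-06) = 334 K

334


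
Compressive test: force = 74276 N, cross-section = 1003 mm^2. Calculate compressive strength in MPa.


CS = 74276 / 1003 = 74.1 MPa

74.1


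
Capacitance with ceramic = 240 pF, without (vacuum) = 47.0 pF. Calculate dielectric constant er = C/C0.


er = 240 / 47.0 = 5.11

5.11


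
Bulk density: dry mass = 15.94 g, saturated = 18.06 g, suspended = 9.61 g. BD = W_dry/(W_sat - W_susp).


BD = 15.94 / (18.06 - 9.61) = 15.94 / 8.45 = 1.886 g/cm^3

1.886


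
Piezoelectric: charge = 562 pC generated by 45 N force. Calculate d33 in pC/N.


d33 = 562 / 45 = 12.5 pC/N

12.5


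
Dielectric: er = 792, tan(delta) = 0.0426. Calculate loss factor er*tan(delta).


Loss = 792 * 0.0426 = 33.739

33.739


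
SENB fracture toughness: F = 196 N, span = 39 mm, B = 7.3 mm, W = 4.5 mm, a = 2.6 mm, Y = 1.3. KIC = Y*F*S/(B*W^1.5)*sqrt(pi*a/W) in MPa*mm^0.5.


KIC = 1.3*196*39/(7.3*4.5^1.5)*sqrt(pi*2.6/4.5) = 192.12

192.12


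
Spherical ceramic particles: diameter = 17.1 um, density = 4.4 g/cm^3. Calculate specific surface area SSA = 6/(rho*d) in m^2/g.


SSA = 6 / (4.4 * 17.1) = 0.08 m^2/g

0.08


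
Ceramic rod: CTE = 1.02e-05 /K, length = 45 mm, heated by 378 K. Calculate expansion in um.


dL = 1.02e-05 * 45 * 378 * 1000 = 173.502 um

173.502


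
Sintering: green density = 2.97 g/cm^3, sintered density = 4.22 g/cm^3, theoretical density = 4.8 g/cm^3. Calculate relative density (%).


Relative = 4.22 / 4.8 * 100 = 87.9%

87.9


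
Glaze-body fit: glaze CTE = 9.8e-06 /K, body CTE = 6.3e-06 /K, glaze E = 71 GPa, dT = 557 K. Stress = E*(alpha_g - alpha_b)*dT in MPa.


Stress = 71*1000*(9.8e-06 - 6.3e-06)*557 = 138.4 MPa

138.4


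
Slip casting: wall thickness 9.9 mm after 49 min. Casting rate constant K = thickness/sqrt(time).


K = 9.9 / sqrt(49) = 9.9 / 7.0 = 1.414 mm/min^0.5

1.414


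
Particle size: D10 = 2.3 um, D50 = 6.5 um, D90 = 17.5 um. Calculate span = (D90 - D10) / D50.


Span = (17.5 - 2.3) / 6.5 = 15.2 / 6.5 = 2.338

2.338


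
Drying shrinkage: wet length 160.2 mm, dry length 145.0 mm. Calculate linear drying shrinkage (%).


DS = (160.2 - 145.0) / 160.2 * 100 = 9.49%

9.49


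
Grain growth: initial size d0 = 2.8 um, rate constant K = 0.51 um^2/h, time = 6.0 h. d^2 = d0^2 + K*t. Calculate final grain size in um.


d^2 = 2.8^2 + 0.51*6.0 = 10.9
d = sqrt(10.9) = 3.3 um

3.3


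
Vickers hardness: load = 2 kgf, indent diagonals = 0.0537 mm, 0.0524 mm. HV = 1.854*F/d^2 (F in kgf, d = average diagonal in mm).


d_avg = (0.0537+0.0524)/2 = 0.05305 mm
HV = 1.854*2/0.05305^2 = 1318

1318


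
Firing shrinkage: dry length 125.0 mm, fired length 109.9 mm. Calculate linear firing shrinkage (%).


FS = (125.0 - 109.9) / 125.0 * 100 = 12.08%

12.08


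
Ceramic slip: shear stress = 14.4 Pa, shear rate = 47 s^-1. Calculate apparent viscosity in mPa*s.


eta = tau/gamma * 1000 = 14.4/47 * 1000 = 306.4 mPa*s

306.4


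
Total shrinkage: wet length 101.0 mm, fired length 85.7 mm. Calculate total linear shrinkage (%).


TS = (101.0 - 85.7) / 101.0 * 100 = 15.15%

15.15


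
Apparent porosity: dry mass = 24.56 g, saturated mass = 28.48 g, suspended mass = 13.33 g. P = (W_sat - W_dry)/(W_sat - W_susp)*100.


P = (28.48 - 24.56) / (28.48 - 13.33) * 100 = 3.92 / 15.15 * 100 = 25.9%

25.9


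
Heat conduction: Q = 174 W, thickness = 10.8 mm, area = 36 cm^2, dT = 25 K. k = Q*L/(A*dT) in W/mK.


k = 174*10.8/1000/(36/10000*25) = 20.88 W/mK

20.88


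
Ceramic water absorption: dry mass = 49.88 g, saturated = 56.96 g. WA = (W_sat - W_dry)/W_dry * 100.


WA = (56.96 - 49.88) / 49.88 * 100 = 14.19%

14.19


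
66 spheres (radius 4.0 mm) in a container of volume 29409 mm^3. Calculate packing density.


V_sphere = 4/3*pi*4.0^3 = 268.0826 mm^3
Total V = 66*268.0826 = 17693.4516 mm^3
PD = 17693.4516 / 29409 = 0.602

0.602


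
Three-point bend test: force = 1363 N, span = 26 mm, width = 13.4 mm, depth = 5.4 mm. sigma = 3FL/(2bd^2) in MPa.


sigma = 3*1363*26/(2*13.4*5.4^2) = 136.0 MPa

136.0


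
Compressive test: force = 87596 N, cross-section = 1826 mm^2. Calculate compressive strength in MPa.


CS = 87596 / 1826 = 48.0 MPa

48.0


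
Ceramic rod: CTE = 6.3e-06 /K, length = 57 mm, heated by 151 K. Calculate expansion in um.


dL = 6.3e-06 * 57 * 151 * 1000 = 54.224 um

54.224


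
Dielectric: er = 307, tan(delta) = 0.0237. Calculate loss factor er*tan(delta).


Loss = 307 * 0.0237 = 7.276

7.276


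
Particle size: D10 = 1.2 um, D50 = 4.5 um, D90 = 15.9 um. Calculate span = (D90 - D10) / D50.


Span = (15.9 - 1.2) / 4.5 = 14.7 / 4.5 = 3.267

3.267


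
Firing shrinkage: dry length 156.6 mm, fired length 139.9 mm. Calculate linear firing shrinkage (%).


FS = (156.6 - 139.9) / 156.6 * 100 = 10.66%

10.66


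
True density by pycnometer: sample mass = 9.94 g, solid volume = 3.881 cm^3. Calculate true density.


TD = 9.94 / 3.881 = 2.561 g/cm^3

2.561


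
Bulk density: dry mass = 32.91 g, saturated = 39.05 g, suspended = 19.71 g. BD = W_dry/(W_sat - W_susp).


BD = 32.91 / (39.05 - 19.71) = 32.91 / 19.34 = 1.702 g/cm^3

1.702


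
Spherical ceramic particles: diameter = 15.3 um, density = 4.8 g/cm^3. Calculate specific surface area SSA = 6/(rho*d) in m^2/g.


SSA = 6 / (4.8 * 15.3) = 0.082 m^2/g

0.082


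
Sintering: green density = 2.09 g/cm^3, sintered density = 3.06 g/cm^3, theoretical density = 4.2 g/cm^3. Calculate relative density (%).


Relative = 3.06 / 4.2 * 100 = 72.9%

72.9


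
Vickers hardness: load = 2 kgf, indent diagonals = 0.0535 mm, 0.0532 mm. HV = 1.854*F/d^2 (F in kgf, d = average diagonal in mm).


d_avg = (0.0535+0.0532)/2 = 0.05335 mm
HV = 1.854*2/0.05335^2 = 1303

1303


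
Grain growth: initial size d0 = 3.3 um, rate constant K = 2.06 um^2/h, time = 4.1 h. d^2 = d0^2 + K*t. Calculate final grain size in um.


d^2 = 3.3^2 + 2.06*4.1 = 19.336
d = sqrt(19.336) = 4.4 um

4.4


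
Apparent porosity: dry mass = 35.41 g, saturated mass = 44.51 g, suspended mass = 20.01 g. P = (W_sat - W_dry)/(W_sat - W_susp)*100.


P = (44.51 - 35.41) / (44.51 - 20.01) * 100 = 9.1 / 24.5 * 100 = 37.1%

37.1


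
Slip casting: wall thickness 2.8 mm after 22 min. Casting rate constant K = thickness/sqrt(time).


K = 2.8 / sqrt(22) = 2.8 / 4.6904 = 0.597 mm/min^0.5

0.597


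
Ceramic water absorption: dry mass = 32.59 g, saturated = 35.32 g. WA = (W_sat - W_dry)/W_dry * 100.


WA = (35.32 - 32.59) / 32.59 * 100 = 8.38%

8.38


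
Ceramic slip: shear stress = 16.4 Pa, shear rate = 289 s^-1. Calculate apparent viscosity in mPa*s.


eta = tau/gamma * 1000 = 16.4/289 * 1000 = 56.7 mPa*s

56.7


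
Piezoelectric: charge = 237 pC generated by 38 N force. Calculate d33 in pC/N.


d33 = 237 / 38 = 6.2 pC/N

6.2


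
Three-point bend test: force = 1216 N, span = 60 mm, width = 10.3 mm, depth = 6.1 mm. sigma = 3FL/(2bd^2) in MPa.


sigma = 3*1216*60/(2*10.3*6.1^2) = 285.5 MPa

285.5


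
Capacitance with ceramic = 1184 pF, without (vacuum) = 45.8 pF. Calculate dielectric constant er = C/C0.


er = 1184 / 45.8 = 25.85

25.85


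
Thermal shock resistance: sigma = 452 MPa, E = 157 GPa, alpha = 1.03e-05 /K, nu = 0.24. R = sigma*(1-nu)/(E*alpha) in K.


R = 452*(1-0.24)/(157*1000*1.03e-05) = 212 K

212


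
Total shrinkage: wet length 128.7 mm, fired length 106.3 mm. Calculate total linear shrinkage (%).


TS = (128.7 - 106.3) / 128.7 * 100 = 17.4%

17.4


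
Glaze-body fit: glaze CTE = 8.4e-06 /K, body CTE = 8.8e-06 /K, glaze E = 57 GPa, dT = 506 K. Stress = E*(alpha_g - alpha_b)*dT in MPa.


Stress = 57*1000*(8.4e-06 - 8.8e-06)*506 = -11.5 MPa

-11.5


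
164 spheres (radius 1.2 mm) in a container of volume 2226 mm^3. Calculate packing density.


V_sphere = 4/3*pi*1.2^3 = 7.2382 mm^3
Total V = 164*7.2382 = 1187.0648 mm^3
PD = 1187.0648 / 2226 = 0.533

0.533


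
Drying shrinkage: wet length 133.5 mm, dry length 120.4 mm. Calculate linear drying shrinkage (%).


DS = (133.5 - 120.4) / 133.5 * 100 = 9.81%

9.81


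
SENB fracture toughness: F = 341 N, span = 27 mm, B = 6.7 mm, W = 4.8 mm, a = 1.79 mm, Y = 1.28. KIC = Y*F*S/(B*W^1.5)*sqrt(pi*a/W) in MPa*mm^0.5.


KIC = 1.28*341*27/(6.7*4.8^1.5)*sqrt(pi*1.79/4.8) = 181.04

181.04


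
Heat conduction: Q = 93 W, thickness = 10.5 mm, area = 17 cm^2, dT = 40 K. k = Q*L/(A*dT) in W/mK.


k = 93*10.5/1000/(17/10000*40) = 14.36 W/mK

14.36


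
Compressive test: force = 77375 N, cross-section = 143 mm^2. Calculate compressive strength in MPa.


CS = 77375 / 143 = 541.1 MPa

541.1


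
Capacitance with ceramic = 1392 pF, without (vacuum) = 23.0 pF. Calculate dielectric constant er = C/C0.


er = 1392 / 23.0 = 60.52

60.52


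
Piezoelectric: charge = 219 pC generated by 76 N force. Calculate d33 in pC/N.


d33 = 219 / 76 = 2.9 pC/N

2.9


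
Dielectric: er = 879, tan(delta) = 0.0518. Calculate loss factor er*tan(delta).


Loss = 879 * 0.0518 = 45.532

45.532


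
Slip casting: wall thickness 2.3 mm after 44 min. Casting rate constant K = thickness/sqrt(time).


K = 2.3 / sqrt(44) = 2.3 / 6.6332 = 0.347 mm/min^0.5

0.347


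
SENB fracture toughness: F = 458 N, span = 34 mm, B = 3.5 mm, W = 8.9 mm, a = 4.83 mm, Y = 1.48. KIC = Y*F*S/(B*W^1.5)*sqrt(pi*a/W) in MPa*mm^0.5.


KIC = 1.48*458*34/(3.5*8.9^1.5)*sqrt(pi*4.83/8.9) = 323.82

323.82


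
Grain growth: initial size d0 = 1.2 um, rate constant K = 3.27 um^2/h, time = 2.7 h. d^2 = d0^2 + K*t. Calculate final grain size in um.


d^2 = 1.2^2 + 3.27*2.7 = 10.269
d = sqrt(10.269) = 3.2 um

3.2


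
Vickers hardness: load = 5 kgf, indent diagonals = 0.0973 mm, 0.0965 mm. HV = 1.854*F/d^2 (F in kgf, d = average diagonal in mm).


d_avg = (0.0973+0.0965)/2 = 0.0969 mm
HV = 1.854*5/0.0969^2 = 987

987


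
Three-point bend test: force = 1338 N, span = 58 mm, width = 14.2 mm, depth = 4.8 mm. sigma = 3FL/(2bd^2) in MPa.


sigma = 3*1338*58/(2*14.2*4.8^2) = 355.8 MPa

355.8


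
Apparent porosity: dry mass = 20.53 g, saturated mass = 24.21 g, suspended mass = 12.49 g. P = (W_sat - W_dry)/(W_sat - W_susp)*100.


P = (24.21 - 20.53) / (24.21 - 12.49) * 100 = 3.68 / 11.72 * 100 = 31.4%

31.4


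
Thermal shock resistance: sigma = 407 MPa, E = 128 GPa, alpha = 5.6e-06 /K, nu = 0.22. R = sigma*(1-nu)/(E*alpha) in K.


R = 407*(1-0.22)/(128*1000*5.6e-06) = 443 K

443


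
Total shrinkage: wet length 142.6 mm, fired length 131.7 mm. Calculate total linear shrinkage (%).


TS = (142.6 - 131.7) / 142.6 * 100 = 7.64%

7.64


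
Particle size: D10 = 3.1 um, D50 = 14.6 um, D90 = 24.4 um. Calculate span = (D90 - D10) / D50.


Span = (24.4 - 3.1) / 14.6 = 21.3 / 14.6 = 1.459

1.459


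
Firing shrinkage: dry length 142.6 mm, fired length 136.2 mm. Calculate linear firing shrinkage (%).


FS = (142.6 - 136.2) / 142.6 * 100 = 4.49%

4.49


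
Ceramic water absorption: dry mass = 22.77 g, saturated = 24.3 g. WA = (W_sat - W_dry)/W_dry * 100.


WA = (24.3 - 22.77) / 22.77 * 100 = 6.72%

6.72


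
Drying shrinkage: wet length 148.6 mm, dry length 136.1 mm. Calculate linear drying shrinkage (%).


DS = (148.6 - 136.1) / 148.6 * 100 = 8.41%

8.41


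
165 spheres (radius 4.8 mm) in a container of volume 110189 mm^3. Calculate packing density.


V_sphere = 4/3*pi*4.8^3 = 463.2467 mm^3
Total V = 165*463.2467 = 76435.7055 mm^3
PD = 76435.7055 / 110189 = 0.694

0.694


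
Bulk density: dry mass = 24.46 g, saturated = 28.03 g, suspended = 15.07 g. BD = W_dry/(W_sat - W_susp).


BD = 24.46 / (28.03 - 15.07) = 24.46 / 12.96 = 1.887 g/cm^3

1.887


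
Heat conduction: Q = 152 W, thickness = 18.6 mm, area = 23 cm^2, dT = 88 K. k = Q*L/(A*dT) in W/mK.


k = 152*18.6/1000/(23/10000*88) = 13.97 W/mK

13.97


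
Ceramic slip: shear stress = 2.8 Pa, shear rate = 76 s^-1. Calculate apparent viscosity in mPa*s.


eta = tau/gamma * 1000 = 2.8/76 * 1000 = 36.8 mPa*s

36.8


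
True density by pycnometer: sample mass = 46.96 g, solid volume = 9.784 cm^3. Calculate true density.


TD = 46.96 / 9.784 = 4.8 g/cm^3

4.8


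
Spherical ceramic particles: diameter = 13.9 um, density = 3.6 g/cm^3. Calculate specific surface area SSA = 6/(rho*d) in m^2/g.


SSA = 6 / (3.6 * 13.9) = 0.12 m^2/g

0.12


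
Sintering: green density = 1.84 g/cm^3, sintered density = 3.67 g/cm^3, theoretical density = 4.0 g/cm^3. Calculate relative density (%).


Relative = 3.67 / 4.0 * 100 = 91.8%

91.8


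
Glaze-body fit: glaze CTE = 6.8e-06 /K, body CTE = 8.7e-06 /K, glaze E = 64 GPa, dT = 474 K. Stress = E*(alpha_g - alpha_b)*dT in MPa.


Stress = 64*1000*(6.8e-06 - 8.7e-06)*474 = -57.6 MPa

-57.6


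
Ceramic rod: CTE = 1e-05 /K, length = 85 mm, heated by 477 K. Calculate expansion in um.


dL = 1e-05 * 85 * 477 * 1000 = 405.45 um

405.45


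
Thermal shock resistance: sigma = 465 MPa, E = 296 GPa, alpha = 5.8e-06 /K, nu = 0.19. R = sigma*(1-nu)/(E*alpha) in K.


R = 465*(1-0.19)/(296*1000*5.8e-06) = 219 K

219


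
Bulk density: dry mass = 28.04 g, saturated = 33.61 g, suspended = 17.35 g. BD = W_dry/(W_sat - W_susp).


BD = 28.04 / (33.61 - 17.35) = 28.04 / 16.26 = 1.724 g/cm^3

1.724


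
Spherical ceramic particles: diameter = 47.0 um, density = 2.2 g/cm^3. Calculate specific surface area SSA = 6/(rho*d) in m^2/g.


SSA = 6 / (2.2 * 47.0) = 0.058 m^2/g

0.058


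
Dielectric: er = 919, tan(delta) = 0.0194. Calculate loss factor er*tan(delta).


Loss = 919 * 0.0194 = 17.829

17.829


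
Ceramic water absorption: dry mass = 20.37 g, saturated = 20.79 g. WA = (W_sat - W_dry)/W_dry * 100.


WA = (20.79 - 20.37) / 20.37 * 100 = 2.06%

2.06


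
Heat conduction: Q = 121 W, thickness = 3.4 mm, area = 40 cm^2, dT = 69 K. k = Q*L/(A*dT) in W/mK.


k = 121*3.4/1000/(40/10000*69) = 1.49 W/mK

1.49


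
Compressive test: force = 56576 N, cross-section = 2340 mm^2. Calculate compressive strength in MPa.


CS = 56576 / 2340 = 24.2 MPa

24.2


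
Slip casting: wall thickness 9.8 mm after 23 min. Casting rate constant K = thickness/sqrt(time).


K = 9.8 / sqrt(23) = 9.8 / 4.7958 = 2.043 mm/min^0.5

2.043


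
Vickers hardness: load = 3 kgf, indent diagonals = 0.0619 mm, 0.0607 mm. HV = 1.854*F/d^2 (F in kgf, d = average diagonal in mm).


d_avg = (0.0619+0.0607)/2 = 0.0613 mm
HV = 1.854*3/0.0613^2 = 1480

1480


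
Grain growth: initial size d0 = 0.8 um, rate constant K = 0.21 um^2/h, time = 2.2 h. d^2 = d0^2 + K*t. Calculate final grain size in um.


d^2 = 0.8^2 + 0.21*2.2 = 1.102
d = sqrt(1.102) = 1.05 um

1.05


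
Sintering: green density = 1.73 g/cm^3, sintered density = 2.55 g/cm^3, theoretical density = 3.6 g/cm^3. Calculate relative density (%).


Relative = 2.55 / 3.6 * 100 = 70.8%

70.8


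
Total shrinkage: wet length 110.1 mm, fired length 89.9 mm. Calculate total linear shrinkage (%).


TS = (110.1 - 89.9) / 110.1 * 100 = 18.35%

18.35


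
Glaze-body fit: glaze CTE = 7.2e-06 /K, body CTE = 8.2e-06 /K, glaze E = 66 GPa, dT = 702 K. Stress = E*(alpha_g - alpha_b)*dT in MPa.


Stress = 66*1000*(7.2e-06 - 8.2e-06)*702 = -46.3 MPa

-46.3


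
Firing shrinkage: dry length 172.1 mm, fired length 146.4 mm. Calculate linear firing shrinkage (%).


FS = (172.1 - 146.4) / 172.1 * 100 = 14.93%

14.93


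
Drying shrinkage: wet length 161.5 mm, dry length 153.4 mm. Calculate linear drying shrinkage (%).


DS = (161.5 - 153.4) / 161.5 * 100 = 5.02%

5.02


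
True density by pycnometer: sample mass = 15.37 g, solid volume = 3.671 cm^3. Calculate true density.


TD = 15.37 / 3.671 = 4.187 g/cm^3

4.187


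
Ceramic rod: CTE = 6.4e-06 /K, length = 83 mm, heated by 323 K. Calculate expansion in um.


dL = 6.4e-06 * 83 * 323 * 1000 = 171.578 um

171.578


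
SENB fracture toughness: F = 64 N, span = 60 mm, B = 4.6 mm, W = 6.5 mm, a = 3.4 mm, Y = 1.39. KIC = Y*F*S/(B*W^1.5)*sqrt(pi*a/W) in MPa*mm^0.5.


KIC = 1.39*64*60/(4.6*6.5^1.5)*sqrt(pi*3.4/6.5) = 89.76

89.76


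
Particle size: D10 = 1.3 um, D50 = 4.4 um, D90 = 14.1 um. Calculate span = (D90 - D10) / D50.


Span = (14.1 - 1.3) / 4.4 = 12.8 / 4.4 = 2.909

2.909


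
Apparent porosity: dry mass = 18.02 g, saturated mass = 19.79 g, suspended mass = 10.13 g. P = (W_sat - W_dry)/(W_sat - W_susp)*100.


P = (19.79 - 18.02) / (19.79 - 10.13) * 100 = 1.77 / 9.66 * 100 = 18.3%

18.3


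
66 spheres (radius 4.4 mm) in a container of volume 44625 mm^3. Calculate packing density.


V_sphere = 4/3*pi*4.4^3 = 356.8179 mm^3
Total V = 66*356.8179 = 23549.9814 mm^3
PD = 23549.9814 / 44625 = 0.528

0.528


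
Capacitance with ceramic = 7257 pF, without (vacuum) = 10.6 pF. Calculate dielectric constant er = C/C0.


er = 7257 / 10.6 = 684.62

684.62


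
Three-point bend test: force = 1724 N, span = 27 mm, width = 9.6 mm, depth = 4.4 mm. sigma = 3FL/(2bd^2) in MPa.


sigma = 3*1724*27/(2*9.6*4.4^2) = 375.7 MPa

375.7


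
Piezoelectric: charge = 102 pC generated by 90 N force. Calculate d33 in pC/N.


d33 = 102 / 90 = 1.1 pC/N

1.1


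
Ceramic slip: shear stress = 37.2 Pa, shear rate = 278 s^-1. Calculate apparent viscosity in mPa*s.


eta = tau/gamma * 1000 = 37.2/278 * 1000 = 133.8 mPa*s

133.8


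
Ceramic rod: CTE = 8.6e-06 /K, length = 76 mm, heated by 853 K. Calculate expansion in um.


dL = 8.6e-06 * 76 * 853 * 1000 = 557.521 um

557.521


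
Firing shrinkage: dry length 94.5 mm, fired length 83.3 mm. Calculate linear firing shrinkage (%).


FS = (94.5 - 83.3) / 94.5 * 100 = 11.85%

11.85


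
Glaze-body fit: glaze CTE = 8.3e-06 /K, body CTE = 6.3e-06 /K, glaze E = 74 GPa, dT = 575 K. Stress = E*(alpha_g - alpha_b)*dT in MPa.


Stress = 74*1000*(8.3e-06 - 6.3e-06)*575 = 85.1 MPa

85.1


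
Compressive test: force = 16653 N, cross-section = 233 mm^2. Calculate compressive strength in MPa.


CS = 16653 / 233 = 71.5 MPa

71.5


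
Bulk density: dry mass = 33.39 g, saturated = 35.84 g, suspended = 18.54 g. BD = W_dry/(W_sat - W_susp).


BD = 33.39 / (35.84 - 18.54) = 33.39 / 17.3 = 1.93 g/cm^3

1.93


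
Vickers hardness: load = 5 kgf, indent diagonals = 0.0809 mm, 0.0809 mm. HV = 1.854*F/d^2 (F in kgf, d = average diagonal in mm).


d_avg = (0.0809+0.0809)/2 = 0.0809 mm
HV = 1.854*5/0.0809^2 = 1416

1416


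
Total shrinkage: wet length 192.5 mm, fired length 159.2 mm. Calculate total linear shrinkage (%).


TS = (192.5 - 159.2) / 192.5 * 100 = 17.3%

17.3


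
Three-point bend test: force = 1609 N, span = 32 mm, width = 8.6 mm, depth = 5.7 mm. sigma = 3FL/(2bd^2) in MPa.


sigma = 3*1609*32/(2*8.6*5.7^2) = 276.4 MPa

276.4


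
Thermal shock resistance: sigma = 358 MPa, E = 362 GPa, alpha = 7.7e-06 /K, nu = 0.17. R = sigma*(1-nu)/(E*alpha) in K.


R = 358*(1-0.17)/(362*1000*7.7e-06) = 107 K

107


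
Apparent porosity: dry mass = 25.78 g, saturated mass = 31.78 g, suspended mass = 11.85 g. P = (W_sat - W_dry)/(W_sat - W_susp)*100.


P = (31.78 - 25.78) / (31.78 - 11.85) * 100 = 6.0 / 19.93 * 100 = 30.1%

30.1


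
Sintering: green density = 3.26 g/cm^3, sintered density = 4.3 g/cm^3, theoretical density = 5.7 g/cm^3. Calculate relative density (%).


Relative = 4.3 / 5.7 * 100 = 75.4%

75.4


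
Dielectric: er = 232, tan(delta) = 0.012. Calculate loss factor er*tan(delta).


Loss = 232 * 0.012 = 2.784

2.784


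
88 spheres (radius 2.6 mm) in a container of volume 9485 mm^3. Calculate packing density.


V_sphere = 4/3*pi*2.6^3 = 73.6222 mm^3
Total V = 88*73.6222 = 6478.7536 mm^3
PD = 6478.7536 / 9485 = 0.683

0.683


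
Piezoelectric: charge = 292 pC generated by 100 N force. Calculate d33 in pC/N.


d33 = 292 / 100 = 2.9 pC/N

2.9


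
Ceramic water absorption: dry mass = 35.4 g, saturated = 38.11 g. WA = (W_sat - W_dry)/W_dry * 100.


WA = (38.11 - 35.4) / 35.4 * 100 = 7.66%

7.66


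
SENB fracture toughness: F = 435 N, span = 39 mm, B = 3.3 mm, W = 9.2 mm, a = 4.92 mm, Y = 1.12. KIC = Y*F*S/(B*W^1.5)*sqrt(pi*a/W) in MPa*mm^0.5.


KIC = 1.12*435*39/(3.3*9.2^1.5)*sqrt(pi*4.92/9.2) = 267.45

267.45


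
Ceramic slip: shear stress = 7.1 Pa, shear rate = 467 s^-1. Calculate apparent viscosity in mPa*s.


eta = tau/gamma * 1000 = 7.1/467 * 1000 = 15.2 mPa*s

15.2


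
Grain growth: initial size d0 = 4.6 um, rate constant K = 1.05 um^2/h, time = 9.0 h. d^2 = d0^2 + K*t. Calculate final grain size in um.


d^2 = 4.6^2 + 1.05*9.0 = 30.61
d = sqrt(30.61) = 5.53 um

5.53


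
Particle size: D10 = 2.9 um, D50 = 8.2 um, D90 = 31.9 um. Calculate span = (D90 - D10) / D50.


Span = (31.9 - 2.9) / 8.2 = 29.0 / 8.2 = 3.537

3.537


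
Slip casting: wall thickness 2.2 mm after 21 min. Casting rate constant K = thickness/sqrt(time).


K = 2.2 / sqrt(21) = 2.2 / 4.5826 = 0.48 mm/min^0.5

0.48


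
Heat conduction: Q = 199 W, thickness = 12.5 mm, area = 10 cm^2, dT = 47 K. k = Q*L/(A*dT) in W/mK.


k = 199*12.5/1000/(10/10000*47) = 52.93 W/mK

52.93


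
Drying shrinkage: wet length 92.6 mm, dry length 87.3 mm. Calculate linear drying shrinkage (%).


DS = (92.6 - 87.3) / 92.6 * 100 = 5.72%

5.72


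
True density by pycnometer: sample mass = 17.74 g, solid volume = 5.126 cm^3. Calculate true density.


TD = 17.74 / 5.126 = 3.461 g/cm^3

3.461


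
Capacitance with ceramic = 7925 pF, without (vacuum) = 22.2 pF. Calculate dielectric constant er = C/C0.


er = 7925 / 22.2 = 356.98

356.98


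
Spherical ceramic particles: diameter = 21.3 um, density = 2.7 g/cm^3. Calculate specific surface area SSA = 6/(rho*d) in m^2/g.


SSA = 6 / (2.7 * 21.3) = 0.104 m^2/g

0.104


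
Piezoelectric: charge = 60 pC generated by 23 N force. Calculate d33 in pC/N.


d33 = 60 / 23 = 2.6 pC/N

2.6


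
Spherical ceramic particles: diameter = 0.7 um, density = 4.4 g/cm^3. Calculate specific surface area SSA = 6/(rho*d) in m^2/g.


SSA = 6 / (4.4 * 0.7) = 1.948 m^2/g

1.948


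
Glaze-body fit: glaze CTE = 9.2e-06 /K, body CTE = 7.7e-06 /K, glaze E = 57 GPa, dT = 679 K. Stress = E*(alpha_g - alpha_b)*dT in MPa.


Stress = 57*1000*(9.2e-06 - 7.7e-06)*679 = 58.1 MPa

58.1


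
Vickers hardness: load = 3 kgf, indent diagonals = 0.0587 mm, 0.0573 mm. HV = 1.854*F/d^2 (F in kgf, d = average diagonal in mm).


d_avg = (0.0587+0.0573)/2 = 0.058 mm
HV = 1.854*3/0.058^2 = 1653

1653


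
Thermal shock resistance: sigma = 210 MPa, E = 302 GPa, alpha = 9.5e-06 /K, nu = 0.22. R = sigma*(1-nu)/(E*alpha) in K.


R = 210*(1-0.22)/(302*1000*9.5e-06) = 57 K

57


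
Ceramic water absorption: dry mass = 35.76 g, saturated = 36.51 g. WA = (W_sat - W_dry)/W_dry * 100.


WA = (36.51 - 35.76) / 35.76 * 100 = 2.1%

2.1


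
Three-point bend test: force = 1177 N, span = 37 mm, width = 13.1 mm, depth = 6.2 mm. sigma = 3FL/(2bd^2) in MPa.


sigma = 3*1177*37/(2*13.1*6.2^2) = 129.7 MPa

129.7


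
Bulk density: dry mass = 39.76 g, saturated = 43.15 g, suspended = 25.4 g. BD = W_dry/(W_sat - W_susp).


BD = 39.76 / (43.15 - 25.4) = 39.76 / 17.75 = 2.24 g/cm^3

2.24


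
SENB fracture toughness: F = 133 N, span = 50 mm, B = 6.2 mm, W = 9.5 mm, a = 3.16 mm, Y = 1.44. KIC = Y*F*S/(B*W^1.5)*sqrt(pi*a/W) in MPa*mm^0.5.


KIC = 1.44*133*50/(6.2*9.5^1.5)*sqrt(pi*3.16/9.5) = 53.92

53.92


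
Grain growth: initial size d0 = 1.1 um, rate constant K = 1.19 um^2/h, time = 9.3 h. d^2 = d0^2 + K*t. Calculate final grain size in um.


d^2 = 1.1^2 + 1.19*9.3 = 12.277
d = sqrt(12.277) = 3.5 um

3.5


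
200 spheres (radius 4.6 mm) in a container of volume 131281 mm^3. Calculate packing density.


V_sphere = 4/3*pi*4.6^3 = 407.7201 mm^3
Total V = 200*407.7201 = 81544.02 mm^3
PD = 81544.02 / 131281 = 0.621

0.621


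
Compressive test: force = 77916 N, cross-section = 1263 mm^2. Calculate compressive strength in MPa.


CS = 77916 / 1263 = 61.7 MPa

61.7


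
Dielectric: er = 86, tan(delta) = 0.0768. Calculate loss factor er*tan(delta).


Loss = 86 * 0.0768 = 6.605

6.605


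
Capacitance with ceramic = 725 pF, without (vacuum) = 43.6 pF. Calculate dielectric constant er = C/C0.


er = 725 / 43.6 = 16.63

16.63


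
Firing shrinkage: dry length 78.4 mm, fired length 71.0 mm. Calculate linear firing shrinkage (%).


FS = (78.4 - 71.0) / 78.4 * 100 = 9.44%

9.44


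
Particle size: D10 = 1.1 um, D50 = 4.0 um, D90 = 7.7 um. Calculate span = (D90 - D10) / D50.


Span = (7.7 - 1.1) / 4.0 = 6.6 / 4.0 = 1.65

1.65


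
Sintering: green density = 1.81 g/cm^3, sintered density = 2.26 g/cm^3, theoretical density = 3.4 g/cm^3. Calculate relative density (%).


Relative = 2.26 / 3.4 * 100 = 66.5%

66.5


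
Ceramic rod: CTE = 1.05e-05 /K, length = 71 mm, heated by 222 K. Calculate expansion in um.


dL = 1.05e-05 * 71 * 222 * 1000 = 165.501 um

165.501


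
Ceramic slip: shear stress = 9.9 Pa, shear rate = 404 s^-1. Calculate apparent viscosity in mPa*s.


eta = tau/gamma * 1000 = 9.9/404 * 1000 = 24.5 mPa*s

24.5


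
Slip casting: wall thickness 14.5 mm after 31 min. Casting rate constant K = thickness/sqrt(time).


K = 14.5 / sqrt(31) = 14.5 / 5.5678 = 2.604 mm/min^0.5

2.604


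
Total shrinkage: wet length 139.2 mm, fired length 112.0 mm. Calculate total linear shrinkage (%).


TS = (139.2 - 112.0) / 139.2 * 100 = 19.54%

19.54


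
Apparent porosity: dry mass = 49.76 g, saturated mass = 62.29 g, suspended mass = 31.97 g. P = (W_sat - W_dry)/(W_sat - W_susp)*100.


P = (62.29 - 49.76) / (62.29 - 31.97) * 100 = 12.53 / 30.32 * 100 = 41.3%

41.3


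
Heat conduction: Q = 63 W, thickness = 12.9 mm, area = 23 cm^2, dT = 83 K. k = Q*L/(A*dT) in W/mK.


k = 63*12.9/1000/(23/10000*83) = 4.26 W/mK

4.26


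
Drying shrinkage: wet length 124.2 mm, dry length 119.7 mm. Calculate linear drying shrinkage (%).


DS = (124.2 - 119.7) / 124.2 * 100 = 3.62%

3.62


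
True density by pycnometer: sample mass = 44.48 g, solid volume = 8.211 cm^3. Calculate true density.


TD = 44.48 / 8.211 = 5.417 g/cm^3

5.417


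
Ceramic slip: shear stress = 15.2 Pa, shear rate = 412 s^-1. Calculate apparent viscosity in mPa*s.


eta = tau/gamma * 1000 = 15.2/412 * 1000 = 36.9 mPa*s

36.9


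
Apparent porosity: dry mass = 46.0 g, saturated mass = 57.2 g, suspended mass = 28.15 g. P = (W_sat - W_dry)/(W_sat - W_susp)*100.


P = (57.2 - 46.0) / (57.2 - 28.15) * 100 = 11.2 / 29.05 * 100 = 38.6%

38.6


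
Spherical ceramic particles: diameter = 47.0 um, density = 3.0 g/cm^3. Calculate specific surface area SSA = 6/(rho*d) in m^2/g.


SSA = 6 / (3.0 * 47.0) = 0.043 m^2/g

0.043


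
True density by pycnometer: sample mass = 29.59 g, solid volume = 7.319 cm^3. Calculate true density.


TD = 29.59 / 7.319 = 4.043 g/cm^3

4.043


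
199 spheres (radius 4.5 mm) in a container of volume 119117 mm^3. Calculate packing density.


V_sphere = 4/3*pi*4.5^3 = 381.7035 mm^3
Total V = 199*381.7035 = 75958.9965 mm^3
PD = 75958.9965 / 119117 = 0.638

0.638


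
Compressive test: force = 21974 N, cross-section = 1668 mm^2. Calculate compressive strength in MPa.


CS = 21974 / 1668 = 13.2 MPa

13.2


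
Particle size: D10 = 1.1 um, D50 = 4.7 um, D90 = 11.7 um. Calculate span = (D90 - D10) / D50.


Span = (11.7 - 1.1) / 4.7 = 10.6 / 4.7 = 2.255

2.255


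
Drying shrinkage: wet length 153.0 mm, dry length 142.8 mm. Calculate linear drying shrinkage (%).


DS = (153.0 - 142.8) / 153.0 * 100 = 6.67%

6.67


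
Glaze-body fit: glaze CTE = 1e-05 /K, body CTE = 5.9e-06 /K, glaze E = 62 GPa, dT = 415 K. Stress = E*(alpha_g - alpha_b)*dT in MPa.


Stress = 62*1000*(1e-05 - 5.9e-06)*415 = 105.5 MPa

105.5


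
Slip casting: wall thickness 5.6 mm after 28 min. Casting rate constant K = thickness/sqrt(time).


K = 5.6 / sqrt(28) = 5.6 / 5.2915 = 1.058 mm/min^0.5

1.058


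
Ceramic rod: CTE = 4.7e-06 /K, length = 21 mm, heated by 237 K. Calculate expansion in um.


dL = 4.7e-06 * 21 * 237 * 1000 = 23.392 um

23.392


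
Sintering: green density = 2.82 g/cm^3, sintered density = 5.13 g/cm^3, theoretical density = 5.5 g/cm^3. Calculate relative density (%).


Relative = 5.13 / 5.5 * 100 = 93.3%

93.3


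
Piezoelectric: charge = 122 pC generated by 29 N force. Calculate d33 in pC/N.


d33 = 122 / 29 = 4.2 pC/N

4.2


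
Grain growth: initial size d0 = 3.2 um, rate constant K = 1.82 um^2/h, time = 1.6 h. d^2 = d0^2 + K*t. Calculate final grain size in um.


d^2 = 3.2^2 + 1.82*1.6 = 13.152
d = sqrt(13.152) = 3.63 um

3.63


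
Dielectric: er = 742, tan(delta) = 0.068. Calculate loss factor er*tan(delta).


Loss = 742 * 0.068 = 50.456

50.456


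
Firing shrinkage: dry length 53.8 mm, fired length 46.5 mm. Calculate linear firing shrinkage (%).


FS = (53.8 - 46.5) / 53.8 * 100 = 13.57%

13.57


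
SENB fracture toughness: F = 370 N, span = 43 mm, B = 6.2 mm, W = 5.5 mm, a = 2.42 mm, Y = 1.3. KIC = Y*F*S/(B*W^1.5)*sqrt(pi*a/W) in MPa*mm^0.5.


KIC = 1.3*370*43/(6.2*5.5^1.5)*sqrt(pi*2.42/5.5) = 304.07

304.07


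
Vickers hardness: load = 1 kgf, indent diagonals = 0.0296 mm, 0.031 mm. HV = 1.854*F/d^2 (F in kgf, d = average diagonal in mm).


d_avg = (0.0296+0.031)/2 = 0.0303 mm
HV = 1.854*1/0.0303^2 = 2019

2019


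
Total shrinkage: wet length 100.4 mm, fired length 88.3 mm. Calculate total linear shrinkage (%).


TS = (100.4 - 88.3) / 100.4 * 100 = 12.05%

12.05


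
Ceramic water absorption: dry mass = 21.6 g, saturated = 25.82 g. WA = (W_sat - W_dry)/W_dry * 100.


WA = (25.82 - 21.6) / 21.6 * 100 = 19.54%

19.54


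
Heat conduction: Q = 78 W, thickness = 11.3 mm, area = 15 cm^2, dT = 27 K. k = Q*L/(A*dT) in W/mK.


k = 78*11.3/1000/(15/10000*27) = 21.76 W/mK

21.76


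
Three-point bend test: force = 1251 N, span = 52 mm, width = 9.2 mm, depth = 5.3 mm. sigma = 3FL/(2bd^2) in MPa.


sigma = 3*1251*52/(2*9.2*5.3^2) = 377.6 MPa

377.6


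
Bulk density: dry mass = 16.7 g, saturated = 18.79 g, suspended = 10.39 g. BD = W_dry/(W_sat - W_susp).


BD = 16.7 / (18.79 - 10.39) = 16.7 / 8.4 = 1.988 g/cm^3

1.988


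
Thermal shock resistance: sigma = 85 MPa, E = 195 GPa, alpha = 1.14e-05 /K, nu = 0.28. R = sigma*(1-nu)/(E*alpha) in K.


R = 85*(1-0.28)/(195*1000*1.14e-05) = 28 K

28


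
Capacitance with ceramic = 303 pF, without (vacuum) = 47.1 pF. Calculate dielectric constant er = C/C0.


er = 303 / 47.1 = 6.43

6.43


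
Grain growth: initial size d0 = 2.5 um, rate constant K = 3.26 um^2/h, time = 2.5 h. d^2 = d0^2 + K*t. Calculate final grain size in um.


d^2 = 2.5^2 + 3.26*2.5 = 14.4
d = sqrt(14.4) = 3.79 um

3.79


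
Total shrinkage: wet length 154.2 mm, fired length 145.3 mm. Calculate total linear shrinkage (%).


TS = (154.2 - 145.3) / 154.2 * 100 = 5.77%

5.77


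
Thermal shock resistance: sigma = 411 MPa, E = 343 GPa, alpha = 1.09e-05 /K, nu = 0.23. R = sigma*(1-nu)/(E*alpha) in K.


R = 411*(1-0.23)/(343*1000*1.09e-05) = 85 K

85


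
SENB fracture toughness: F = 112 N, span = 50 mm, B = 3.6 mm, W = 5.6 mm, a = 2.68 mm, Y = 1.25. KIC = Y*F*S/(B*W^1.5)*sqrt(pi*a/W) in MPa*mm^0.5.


KIC = 1.25*112*50/(3.6*5.6^1.5)*sqrt(pi*2.68/5.6) = 179.91

179.91


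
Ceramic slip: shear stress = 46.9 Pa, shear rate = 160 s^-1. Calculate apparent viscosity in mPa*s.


eta = tau/gamma * 1000 = 46.9/160 * 1000 = 293.1 mPa*s

293.1


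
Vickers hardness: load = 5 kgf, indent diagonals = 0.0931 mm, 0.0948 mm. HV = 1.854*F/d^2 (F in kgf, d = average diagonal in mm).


d_avg = (0.0931+0.0948)/2 = 0.09395 mm
HV = 1.854*5/0.09395^2 = 1050

1050


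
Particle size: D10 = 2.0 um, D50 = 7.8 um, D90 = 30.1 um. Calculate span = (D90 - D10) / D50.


Span = (30.1 - 2.0) / 7.8 = 28.1 / 7.8 = 3.603

3.603


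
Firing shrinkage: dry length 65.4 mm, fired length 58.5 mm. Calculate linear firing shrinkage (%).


FS = (65.4 - 58.5) / 65.4 * 100 = 10.55%

10.55


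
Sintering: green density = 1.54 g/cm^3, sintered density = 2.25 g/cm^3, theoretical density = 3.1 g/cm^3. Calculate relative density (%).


Relative = 2.25 / 3.1 * 100 = 72.6%

72.6


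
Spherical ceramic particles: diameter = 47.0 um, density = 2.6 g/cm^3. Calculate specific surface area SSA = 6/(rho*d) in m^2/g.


SSA = 6 / (2.6 * 47.0) = 0.049 m^2/g

0.049


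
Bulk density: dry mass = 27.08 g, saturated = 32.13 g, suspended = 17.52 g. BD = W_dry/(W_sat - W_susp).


BD = 27.08 / (32.13 - 17.52) = 27.08 / 14.61 = 1.854 g/cm^3

1.854


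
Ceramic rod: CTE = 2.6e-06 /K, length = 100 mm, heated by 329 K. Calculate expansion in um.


dL = 2.6e-06 * 100 * 329 * 1000 = 85.54 um

85.54


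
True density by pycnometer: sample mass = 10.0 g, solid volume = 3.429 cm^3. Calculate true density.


TD = 10.0 / 3.429 = 2.916 g/cm^3

2.916


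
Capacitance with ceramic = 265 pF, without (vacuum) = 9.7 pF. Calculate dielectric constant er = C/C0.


er = 265 / 9.7 = 27.32

27.32


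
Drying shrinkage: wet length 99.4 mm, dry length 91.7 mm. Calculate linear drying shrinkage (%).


DS = (99.4 - 91.7) / 99.4 * 100 = 7.75%

7.75


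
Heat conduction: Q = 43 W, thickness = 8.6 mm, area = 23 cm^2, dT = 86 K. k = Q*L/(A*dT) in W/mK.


k = 43*8.6/1000/(23/10000*86) = 1.87 W/mK

1.87


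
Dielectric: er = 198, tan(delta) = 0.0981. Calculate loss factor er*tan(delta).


Loss = 198 * 0.0981 = 19.424

19.424


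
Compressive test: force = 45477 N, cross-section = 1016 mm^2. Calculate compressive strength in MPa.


CS = 45477 / 1016 = 44.8 MPa

44.8


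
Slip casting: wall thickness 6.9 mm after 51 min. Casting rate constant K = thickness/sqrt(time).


K = 6.9 / sqrt(51) = 6.9 / 7.1414 = 0.966 mm/min^0.5

0.966


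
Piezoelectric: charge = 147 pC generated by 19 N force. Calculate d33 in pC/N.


d33 = 147 / 19 = 7.7 pC/N

7.7


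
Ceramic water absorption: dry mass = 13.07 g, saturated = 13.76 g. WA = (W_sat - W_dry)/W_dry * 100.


WA = (13.76 - 13.07) / 13.07 * 100 = 5.28%

5.28


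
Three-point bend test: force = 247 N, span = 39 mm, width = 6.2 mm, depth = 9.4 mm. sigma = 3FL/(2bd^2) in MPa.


sigma = 3*247*39/(2*6.2*9.4^2) = 26.4 MPa

26.4


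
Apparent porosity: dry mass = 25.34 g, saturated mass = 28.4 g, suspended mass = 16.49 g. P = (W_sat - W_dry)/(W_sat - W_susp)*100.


P = (28.4 - 25.34) / (28.4 - 16.49) * 100 = 3.06 / 11.91 * 100 = 25.7%

25.7


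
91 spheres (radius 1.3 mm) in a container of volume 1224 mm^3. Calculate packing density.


V_sphere = 4/3*pi*1.3^3 = 9.2028 mm^3
Total V = 91*9.2028 = 837.4548 mm^3
PD = 837.4548 / 1224 = 0.684

0.684


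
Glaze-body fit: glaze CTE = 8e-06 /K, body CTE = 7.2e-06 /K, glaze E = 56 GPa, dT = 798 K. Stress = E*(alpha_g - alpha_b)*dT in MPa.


Stress = 56*1000*(8e-06 - 7.2e-06)*798 = 35.8 MPa

35.8
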